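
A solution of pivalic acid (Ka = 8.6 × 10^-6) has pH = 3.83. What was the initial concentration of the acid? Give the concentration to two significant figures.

[H+] = 10^(-3.83) = 1.48 × 10^-4 M = x
Ka = x²/(C₀ − x) ⇒ C₀ = x + x²/Ka
C₀ = 1.48 × 10^-4 + (1.48 × 10^-4)²/(8.6 × 10^-6) = 2.69 × 10^-3 M

C₀ = 2.7 × 10^-3 M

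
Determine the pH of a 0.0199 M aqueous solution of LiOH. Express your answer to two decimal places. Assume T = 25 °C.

LiOH is a strong base; [OH-] = 0.0199 M.
pOH = -log(0.0199) = 1.70
pH = 14.00 - 1.70 = 12.30

pH = 12.30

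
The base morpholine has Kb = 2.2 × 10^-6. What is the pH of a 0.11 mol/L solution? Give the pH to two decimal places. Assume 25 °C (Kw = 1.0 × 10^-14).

C4H8ONH + H2O ⇌ C4H8ONH2+ + OH-
Let x = [OH-] at equilibrium. Kb = x²/(0.11 − x).
Neglecting x in the denominator: x = √(2.2 × 10^-6 × 0.11) = 4.92 × 10^-4 M
Check: 0.45% ionized — well under 5%, approximation valid.
pOH = −log(4.92 × 10^-4) = 3.31; pH = 14.00 − 3.31 = 10.69

pH = 10.69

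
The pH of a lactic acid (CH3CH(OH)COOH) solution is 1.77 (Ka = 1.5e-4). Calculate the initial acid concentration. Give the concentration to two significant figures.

[H+] = 10^(-1.77) = 1.70 × 10^-2 M = x
Ka = x²/(C₀ − x) ⇒ C₀ = x + x²/Ka
C₀ = 1.70 × 10^-2 + (1.70 × 10^-2)²/(1.5 × 10^-4) = 1.94 M

C₀ = 1.9 M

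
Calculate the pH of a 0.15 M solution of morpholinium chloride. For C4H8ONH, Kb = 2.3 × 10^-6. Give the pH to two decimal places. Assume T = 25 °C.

pH = 4.59

C4H8ONH2+ is the conjugate acid of the weak base C4H8ONH.
Ka = Kw/Kb = 1.0×10^-14 / 2.3 × 10^-6 = 4.35 × 10^-9
From the ICE table, Ka = [H+]²/(0.15 − [H+]) = 4.35 × 10^-9.
Since Ka ≪ C₀, [H+] ≈ √(Ka·C₀) = 2.55 × 10^-5 M.
pH = −log[H+] = −log(2.55 × 10^-5) = 4.59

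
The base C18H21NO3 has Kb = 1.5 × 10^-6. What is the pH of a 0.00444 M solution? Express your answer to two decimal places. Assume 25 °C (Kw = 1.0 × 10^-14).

pH = 9.91

C18H21NO3 + H2O ⇌ C18H22NO3+ + OH-
Kb = [OH-]²/(0.00444 − [OH-]) = 1.5 × 10^-6
Since Kb ≪ C₀, [OH-] ≈ √(Kb·C₀) = 8.16 × 10^-5 M.
pOH = 4.09, so pH = 14.00 − pOH = 9.91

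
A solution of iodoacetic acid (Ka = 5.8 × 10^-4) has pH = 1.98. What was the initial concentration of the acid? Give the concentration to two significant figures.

C₀ = 2.0 × 10^-1 M

[H+] = 10^(-1.98) = 1.05 × 10^-2 M = x
Ka = x²/(C₀ − x) ⇒ C₀ = x + x²/Ka
C₀ = 1.05 × 10^-2 + (1.05 × 10^-2)²/(5.8 × 10^-4) = 2.01 × 10^-1 M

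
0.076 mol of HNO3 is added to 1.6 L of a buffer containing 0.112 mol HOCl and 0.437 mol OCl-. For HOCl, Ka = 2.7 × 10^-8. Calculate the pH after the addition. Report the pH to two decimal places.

After neutralization: n(HOCl) = 0.188 mol, n(OCl-) = 0.361 mol.
pKa = −log(2.7 × 10^-8) = 7.569
pH = pKa + log(n_OCl-/n_HOCl) = 7.569 + log(0.361/0.188) = 7.569 + (+0.283)

pH = 7.85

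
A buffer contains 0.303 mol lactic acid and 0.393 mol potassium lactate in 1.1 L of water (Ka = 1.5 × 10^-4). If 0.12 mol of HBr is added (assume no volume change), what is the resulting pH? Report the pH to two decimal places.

After neutralization: n(CH3CH(OH)COOH) = 0.423 mol, n(CH3CH(OH)COO-) = 0.273 mol.
pKa = −log(1.5 × 10^-4) = 3.824
pH = pKa + log([A⁻]/[HA]) = 3.824 + log(0.273/0.423) = 3.824 -0.190

pH = 3.63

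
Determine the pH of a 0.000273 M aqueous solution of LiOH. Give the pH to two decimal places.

pH = 10.44

LiOH is a strong base; [OH-] = 0.000273 M.
pOH = -log(0.000273) = 3.56
pH = 14.00 - 3.56 = 10.44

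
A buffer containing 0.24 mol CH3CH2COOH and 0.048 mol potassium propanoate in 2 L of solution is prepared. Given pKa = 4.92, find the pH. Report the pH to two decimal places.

pH = pKa + log([A⁻]/[HA]) = 4.92 + log(0.048/0.24)
pH = 4.92 + (-0.699) = 4.22

pH = 4.22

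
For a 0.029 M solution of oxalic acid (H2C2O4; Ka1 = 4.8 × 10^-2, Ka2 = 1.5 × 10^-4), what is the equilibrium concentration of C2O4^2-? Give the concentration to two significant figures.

1.5 × 10^-4 M

First ionization gives [H+] ≈ [HC2O4-] = 2.04 × 10^-2 M.
Second step: Ka2 = [H+][C2O4^2-]/[HC2O4-] ≈ [C2O4^2-] (since [H+] ≈ [HC2O4-]).
So [C2O4^2-] ≈ Ka2.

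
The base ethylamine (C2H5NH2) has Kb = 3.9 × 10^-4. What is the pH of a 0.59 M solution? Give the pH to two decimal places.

C2H5NH2 + H2O ⇌ C2H5NH3+ + OH-
Kb = [OH-]²/(0.59 − [OH-]) = 3.9 × 10^-4
Neglecting [OH-] in the denominator: [OH-] = √(3.9 × 10^-4 × 0.59) = 1.52 × 10^-2 M
pOH = −log(1.52 × 10^-2) = 1.82; pH = 14.00 − 1.82 = 12.18

pH = 12.18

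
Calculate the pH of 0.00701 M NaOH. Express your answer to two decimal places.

pH = 11.85

NaOH is a strong base; [OH-] = 0.00701 M.
pOH = -log(0.00701) = 2.15
pH = 14.00 - 2.15 = 11.85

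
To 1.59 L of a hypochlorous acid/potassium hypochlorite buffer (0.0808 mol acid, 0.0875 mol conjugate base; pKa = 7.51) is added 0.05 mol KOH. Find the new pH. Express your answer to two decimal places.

pH = 8.16

After neutralization: n(HOCl) = 0.0308 mol, n(OCl-) = 0.138 mol.
Henderson–Hasselbalch with mole ratio 0.138/0.0308: pH = 7.51 + (+0.651)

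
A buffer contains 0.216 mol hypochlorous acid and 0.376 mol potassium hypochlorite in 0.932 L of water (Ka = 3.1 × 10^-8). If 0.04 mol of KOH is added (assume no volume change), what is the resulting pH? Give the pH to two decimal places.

OH- converts HOCl to OCl-: HOCl → 0.176 mol, OCl- → 0.416 mol.
pKa = −log(3.1 × 10^-8) = 7.509
pH = pKa + log(n_OCl-/n_HOCl) = 7.509 + log(0.416/0.176) = 7.509 + (+0.374)

pH = 7.88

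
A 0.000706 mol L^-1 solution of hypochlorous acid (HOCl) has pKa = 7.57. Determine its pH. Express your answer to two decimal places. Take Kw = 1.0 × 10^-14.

pH = 5.36

HOCl ⇌ OCl- + H+
Ka = 10^(−7.57) = 2.69 × 10^-8
Let x = [H+] at equilibrium. Ka = x²/(0.000706 − x).
Assume x ≪ 0.000706: x ≈ √(2.69 × 10^-8 × 0.000706) = 4.36 × 10^-6 M
pH = −log[H+] = −log(4.36 × 10^-6) = 5.36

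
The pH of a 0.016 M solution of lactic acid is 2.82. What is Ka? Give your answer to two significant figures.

[H+] = 10^(-2.82) = 1.51 × 10^-3 M
At equilibrium [HA] = 0.016 − 1.51 × 10^-3 = 1.45 × 10^-2 M
Ka = [H+][A-]/[HA] = (1.51 × 10^-3)² / 1.45 × 10^-2 = 1.6 × 10^-4

Ka = 1.6 × 10^-4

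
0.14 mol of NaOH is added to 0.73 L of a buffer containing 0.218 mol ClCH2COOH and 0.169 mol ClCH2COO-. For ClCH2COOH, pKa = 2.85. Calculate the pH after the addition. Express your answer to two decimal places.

pH = 3.45

OH- converts ClCH2COOH to ClCH2COO-: ClCH2COOH → 0.078 mol, ClCH2COO- → 0.309 mol.
pH = pKa + log([A⁻]/[HA]) = 2.85 + log(0.309/0.078) = 2.85 +0.598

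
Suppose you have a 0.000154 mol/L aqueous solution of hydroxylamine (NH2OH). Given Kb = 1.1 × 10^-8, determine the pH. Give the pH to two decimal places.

pH = 8.11

NH2OH + H2O ⇌ NH3OH+ + OH-
From the ICE table, Kb = [OH-]²/(0.000154 − [OH-]) = 1.1 × 10^-8.
Neglecting [OH-] in the denominator: [OH-] = √(1.1 × 10^-8 × 0.000154) = 1.30 × 10^-6 M
pOH = −log(1.30 × 10^-6) = 5.89; pH = 14.00 − 5.89 = 8.11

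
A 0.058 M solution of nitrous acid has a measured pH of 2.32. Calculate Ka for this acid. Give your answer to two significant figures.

[H+] = 10^(-2.32) = 4.79 × 10^-3 M
At equilibrium [HA] = 0.058 − 4.79 × 10^-3 = 5.32 × 10^-2 M
Ka = [H+][A-]/[HA] = (4.79 × 10^-3)² / 5.32 × 10^-2 = 4.3 × 10^-4

Ka = 4.3 × 10^-4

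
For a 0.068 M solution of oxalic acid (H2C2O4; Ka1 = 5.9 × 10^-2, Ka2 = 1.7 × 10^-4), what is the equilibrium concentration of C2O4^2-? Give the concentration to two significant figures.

1.7 × 10^-4 M

First ionization gives [H+] ≈ [HC2O4-] = 4.04 × 10^-2 M.
Second step: Ka2 = [H+][C2O4^2-]/[HC2O4-] ≈ [C2O4^2-] (since [H+] ≈ [HC2O4-]).
So [C2O4^2-] ≈ Ka2.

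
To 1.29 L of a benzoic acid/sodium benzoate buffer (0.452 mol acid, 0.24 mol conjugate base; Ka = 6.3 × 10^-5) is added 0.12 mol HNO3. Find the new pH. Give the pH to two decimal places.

pH = 3.52

Added H+ converts C6H5COO- to C6H5COOH: C6H5COOH → 0.572 mol, C6H5COO- → 0.12 mol.
pKa = −log(6.3 × 10^-5) = 4.201
Henderson–Hasselbalch with mole ratio 0.12/0.572: pH = 4.201 + (-0.678)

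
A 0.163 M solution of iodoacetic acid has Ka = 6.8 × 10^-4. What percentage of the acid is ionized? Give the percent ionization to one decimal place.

6.3%

ICH2COOH ⇌ ICH2COO- + H+; let x = [H+] at equilibrium.
Solve x² + 0.00068x − 0.000111 = 0 → x = 1.02 × 10^-2 M
Fraction ionized = 1.02 × 10^-2 / 0.163 = 0.0626 → 6.3%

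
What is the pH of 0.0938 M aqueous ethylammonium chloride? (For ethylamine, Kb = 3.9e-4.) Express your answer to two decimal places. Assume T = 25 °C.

pH = 5.81

C2H5NH3+ is the conjugate acid of the weak base C2H5NH2.
Ka = Kw/Kb = 1.0×10^-14 / 3.9 × 10^-4 = 2.56 × 10^-11
From the ICE table, Ka = [H+]²/(0.0938 − [H+]) = 2.56 × 10^-11.
Assume [H+] ≪ 0.0938: [H+] ≈ √(2.56 × 10^-11 × 0.0938) = 1.55 × 10^-6 M
pH = −log[H+] = −log(1.55 × 10^-6) = 5.81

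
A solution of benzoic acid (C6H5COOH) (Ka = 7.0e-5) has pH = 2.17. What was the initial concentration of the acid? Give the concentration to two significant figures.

C₀ = 6.6 × 10^-1 M

[H+] = 10^(-2.17) = 6.76 × 10^-3 M = x
Ka = x²/(C₀ − x) ⇒ C₀ = x + x²/Ka
C₀ = 6.76 × 10^-3 + (6.76 × 10^-3)²/(7.0 × 10^-5) = 6.60 × 10^-1 M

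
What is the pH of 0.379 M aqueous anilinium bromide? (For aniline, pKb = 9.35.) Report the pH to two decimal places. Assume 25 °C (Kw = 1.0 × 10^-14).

C6H5NH3+ is the conjugate acid of the weak base C6H5NH2.
Kb = 10^(−9.35) = 4.47 × 10^-10
Ka = Kw/Kb = 1.0×10^-14 / 4.47 × 10^-10 = 2.24 × 10^-5
From the ICE table, Ka = x²/(0.379 − x) = 2.24 × 10^-5.
Assume x ≪ 0.379: x ≈ √(2.24 × 10^-5 × 0.379) = 2.91 × 10^-3 M
(x/C₀ = 0.77% < 5%, so the approximation holds.)
pH = −log[H+] = −log(2.91 × 10^-3) = 2.54

pH = 2.54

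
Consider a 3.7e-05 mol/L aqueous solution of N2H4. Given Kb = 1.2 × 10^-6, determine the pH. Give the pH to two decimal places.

N2H4 + H2O ⇌ N2H5+ + OH-
From the ICE table, Kb = [OH-]²/(3.7e-05 − [OH-]) = 1.2 × 10^-6.
The 5% rule fails; solving [OH-]² + Kb·[OH-] − Kb·C₀ = 0 exactly:
[OH-] = (−Kb + √(Kb² + 4·Kb·C₀))/2 = 6.09 × 10^-6 M
pOH = −log(6.09 × 10^-6) = 5.22; pH = 14.00 − 5.22 = 8.78

pH = 8.78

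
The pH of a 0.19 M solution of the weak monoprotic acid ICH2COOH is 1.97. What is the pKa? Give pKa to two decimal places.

[H+] = 10^(-1.97) = 1.07 × 10^-2 M
At equilibrium [HA] = 0.19 − 1.07 × 10^-2 = 1.79 × 10^-1 M
Ka = [H+][A-]/[HA] = (1.07 × 10^-2)² / 1.79 × 10^-1 = 6.40 × 10^-4
pKa = -log(6.40 × 10^-4) = 3.19

pKa = 3.19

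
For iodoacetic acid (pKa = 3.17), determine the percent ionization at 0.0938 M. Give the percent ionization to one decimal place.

ICH2COOH ⇌ ICH2COO- + H+; let x = [H+] at equilibrium.
Ka = 10^(−3.17) = 6.76 × 10^-4
Solve x² + 0.000676x − 6.34e-05 = 0 → x = 7.63 × 10^-3 M
Fraction ionized = 7.63 × 10^-3 / 0.0938 = 0.0813 → 8.1%

8.1%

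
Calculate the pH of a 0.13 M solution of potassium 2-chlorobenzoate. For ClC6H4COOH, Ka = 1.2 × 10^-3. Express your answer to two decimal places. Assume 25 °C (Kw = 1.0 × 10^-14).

ClC6H4COO- is the conjugate base of the weak acid ClC6H4COOH.
Kb = Kw/Ka = 1.0×10^-14 / 1.2 × 10^-3 = 8.33 × 10^-12
From the ICE table, Kb = [OH-]²/(0.13 − [OH-]) = 8.33 × 10^-12.
Since Kb ≪ C₀, [OH-] ≈ √(Kb·C₀) = 1.04 × 10^-6 M.
([OH-]/C₀ = 0.0008% < 5%, so the approximation holds.)
pOH = 5.98, so pH = 14.00 − pOH = 8.02

pH = 8.02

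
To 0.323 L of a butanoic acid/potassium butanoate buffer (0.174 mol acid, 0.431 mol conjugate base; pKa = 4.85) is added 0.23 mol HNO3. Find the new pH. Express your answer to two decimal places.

pH = 4.55

Added H+ converts CH3(CH2)2COO- to CH3(CH2)2COOH: CH3(CH2)2COOH → 0.404 mol, CH3(CH2)2COO- → 0.201 mol.
pH = pKa + log(n_CH3(CH2)2COO-/n_CH3(CH2)2COOH) = 4.85 + log(0.201/0.404) = 4.85 + (-0.303)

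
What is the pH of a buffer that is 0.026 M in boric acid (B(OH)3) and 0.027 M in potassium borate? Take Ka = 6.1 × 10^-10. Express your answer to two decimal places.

pKa = −log(6.1 × 10^-10) = 9.215
Using pH = pKa + log([base]/[acid]) with [base]/[acid] = 0.027/0.026:
pH = 9.215 + (+0.016) = 9.23

pH = 9.23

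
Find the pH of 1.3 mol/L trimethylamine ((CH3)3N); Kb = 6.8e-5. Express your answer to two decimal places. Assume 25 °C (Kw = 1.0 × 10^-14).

(CH3)3N + H2O ⇌ (CH3)3NH+ + OH-
Let x = [OH-] at equilibrium. Kb = x²/(1.3 − x).
Assume x ≪ 1.3: x ≈ √(6.8 × 10^-5 × 1.3) = 9.40 × 10^-3 M
Check: 0.72% ionized — well under 5%, approximation valid.
pOH = −log(9.40 × 10^-3) = 2.03; pH = 14.00 − 2.03 = 11.97

pH = 11.97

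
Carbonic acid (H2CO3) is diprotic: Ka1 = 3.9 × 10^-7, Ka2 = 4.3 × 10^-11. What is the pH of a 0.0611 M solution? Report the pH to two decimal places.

Ka1 ≫ Ka2, so treat the first dissociation as the only significant source of H+.
Ka1 = x²/(0.0611 − x) = 3.9 × 10^-7
x ≈ √(3.9 × 10^-7 × 0.0611) = 1.54 × 10^-4 M
pH = −log(1.54 × 10^-4) = 3.81

pH = 3.81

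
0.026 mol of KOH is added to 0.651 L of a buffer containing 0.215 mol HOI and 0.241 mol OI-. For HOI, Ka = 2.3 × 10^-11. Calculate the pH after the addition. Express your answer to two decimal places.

pH = 10.79

After neutralization: n(HOI) = 0.189 mol, n(OI-) = 0.267 mol.
pKa = −log(2.3 × 10^-11) = 10.638
Henderson–Hasselbalch with mole ratio 0.267/0.189: pH = 10.638 + (+0.150)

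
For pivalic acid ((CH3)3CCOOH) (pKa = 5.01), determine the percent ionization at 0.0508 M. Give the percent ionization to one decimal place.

(CH3)3CCOOH ⇌ (CH3)3CCOO- + H+; let x = [H+] at equilibrium.
Ka = 10^(−5.01) = 9.77 × 10^-6
x ≈ √(Ka·C₀) = √(9.77 × 10^-6 × 0.0508) = 7.04 × 10^-4 M
% ionization = x/C₀ × 100% = 7.04 × 10^-4/0.0508 × 100% = 1.4%

1.4%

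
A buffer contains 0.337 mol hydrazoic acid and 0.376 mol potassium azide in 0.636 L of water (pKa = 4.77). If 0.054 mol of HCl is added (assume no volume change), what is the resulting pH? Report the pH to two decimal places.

After neutralization: n(HN3) = 0.391 mol, n(N3-) = 0.322 mol.
Henderson–Hasselbalch with mole ratio 0.322/0.391: pH = 4.77 + (-0.084)

pH = 4.69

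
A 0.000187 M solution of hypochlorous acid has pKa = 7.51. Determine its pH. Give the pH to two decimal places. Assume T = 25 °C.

pH = 5.62

HOCl ⇌ OCl- + H+
Ka = 10^(−7.51) = 3.09 × 10^-8
Let x = [H+] at equilibrium. Ka = x²/(0.000187 − x).
Since Ka ≪ C₀, x ≈ √(Ka·C₀) = 2.40 × 10^-6 M.
(x/C₀ = 1.3% < 5%, so the approximation holds.)
pH = −log(2.40 × 10^-6) = 5.62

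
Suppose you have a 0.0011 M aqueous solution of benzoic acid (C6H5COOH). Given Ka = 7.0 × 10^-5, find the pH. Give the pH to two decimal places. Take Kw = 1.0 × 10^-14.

pH = 3.61

C6H5COOH ⇌ C6H5COO- + H+
From the ICE table, Ka = x²/(0.0011 − x) = 7.0 × 10^-5.
The 5% rule fails; solving x² + Ka·x − Ka·C₀ = 0 exactly:
x = (−Ka + √(Ka² + 4·Ka·C₀))/2 = 2.45 × 10^-4 M
pH = −log[H+] = −log(2.45 × 10^-4) = 3.61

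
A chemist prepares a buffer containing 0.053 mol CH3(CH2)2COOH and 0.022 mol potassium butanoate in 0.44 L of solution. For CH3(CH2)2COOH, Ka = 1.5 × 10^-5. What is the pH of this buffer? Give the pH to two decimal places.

pKa = −log(1.5 × 10^-5) = 4.824
pH = pKa + log([A⁻]/[HA]) = 4.824 + log(0.022/0.053)
pH = 4.824 + (-0.382) = 4.44

pH = 4.44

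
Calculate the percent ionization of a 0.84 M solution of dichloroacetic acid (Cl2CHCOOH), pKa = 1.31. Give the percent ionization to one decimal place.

Cl2CHCOOH ⇌ Cl2CHCOO- + H+; let x = [H+] at equilibrium.
Ka = 10^(−1.31) = 4.90 × 10^-2
Solve x² + 0.049x − 0.0412 = 0 → x = 1.80 × 10^-1 M
Fraction ionized = 1.80 × 10^-1 / 0.84 = 0.2143 → 21.4%

21.4%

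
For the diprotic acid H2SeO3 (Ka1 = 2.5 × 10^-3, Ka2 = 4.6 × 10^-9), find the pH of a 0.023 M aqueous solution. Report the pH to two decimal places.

pH = 2.19

Ka1 ≫ Ka2, so treat the first dissociation as the only significant source of H+.
Ka1 = x²/(0.023 − x) = 2.5 × 10^-3
Solving the quadratic: x = (−Ka1 + √(Ka1² + 4·Ka1·C₀))/2 = 6.44 × 10^-3 M
pH = −log(6.44 × 10^-3) = 2.19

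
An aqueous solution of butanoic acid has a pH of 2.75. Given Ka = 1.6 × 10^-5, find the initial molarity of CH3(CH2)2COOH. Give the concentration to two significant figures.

[H+] = 10^(-2.75) = 1.78 × 10^-3 M = x
Ka = x²/(C₀ − x) ⇒ C₀ = x + x²/Ka
C₀ = 1.78 × 10^-3 + (1.78 × 10^-3)²/(1.6 × 10^-5) = 2.00 × 10^-1 M

C₀ = 2.0 × 10^-1 M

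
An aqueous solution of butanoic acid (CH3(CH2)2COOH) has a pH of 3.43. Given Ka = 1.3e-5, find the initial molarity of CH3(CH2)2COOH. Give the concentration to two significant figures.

C₀ = 1.1 × 10^-2 M

[H+] = 10^(-3.43) = 3.72 × 10^-4 M = x
Ka = x²/(C₀ − x) ⇒ C₀ = x + x²/Ka
C₀ = 3.72 × 10^-4 + (3.72 × 10^-4)²/(1.3 × 10^-5) = 1.10 × 10^-2 M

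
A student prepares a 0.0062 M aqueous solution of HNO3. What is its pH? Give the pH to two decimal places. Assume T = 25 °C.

pH = 2.21

HNO3 is a strong acid and dissociates completely, so [H+] = 0.0062 M.
pH = -log(0.0062) = 2.21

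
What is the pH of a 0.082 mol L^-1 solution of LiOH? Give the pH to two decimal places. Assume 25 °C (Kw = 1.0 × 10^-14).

LiOH is a strong base; [OH-] = 0.082 M.
pOH = -log(0.082) = 1.09
pH = 14.00 - 1.09 = 12.91

pH = 12.91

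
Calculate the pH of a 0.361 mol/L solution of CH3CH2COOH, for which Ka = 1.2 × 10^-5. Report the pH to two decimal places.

CH3CH2COOH ⇌ CH3CH2COO- + H+
From the ICE table, Ka = [H+]²/(0.361 − [H+]) = 1.2 × 10^-5.
Assume [H+] ≪ 0.361: [H+] ≈ √(1.2 × 10^-5 × 0.361) = 2.08 × 10^-3 M
([H+]/C₀ = 0.58% < 5%, so the approximation holds.)
pH = −log[H+] = −log(2.08 × 10^-3) = 2.68

pH = 2.68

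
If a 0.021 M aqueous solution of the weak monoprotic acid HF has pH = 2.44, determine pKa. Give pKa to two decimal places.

[H+] = 10^(-2.44) = 3.63 × 10^-3 M
At equilibrium [HA] = 0.021 − 3.63 × 10^-3 = 1.74 × 10^-2 M
Ka = [H+][A-]/[HA] = (3.63 × 10^-3)² / 1.74 × 10^-2 = 7.57 × 10^-4
pKa = -log(7.57 × 10^-4) = 3.12

pKa = 3.12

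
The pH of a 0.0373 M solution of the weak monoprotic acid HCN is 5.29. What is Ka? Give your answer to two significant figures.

Ka = 7.1 × 10^-10

[H+] = 10^(-5.29) = 5.13 × 10^-6 M
At equilibrium [HA] = 0.0373 − 5.13 × 10^-6 = 3.73 × 10^-2 M
Ka = [H+][A-]/[HA] = (5.13 × 10^-6)² / 3.73 × 10^-2 = 7.1 × 10^-10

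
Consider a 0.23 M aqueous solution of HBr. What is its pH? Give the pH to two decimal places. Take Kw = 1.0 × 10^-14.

pH = 0.64

HBr is a strong acid and dissociates completely, so [H+] = 0.23 M.
pH = -log(0.23) = 0.64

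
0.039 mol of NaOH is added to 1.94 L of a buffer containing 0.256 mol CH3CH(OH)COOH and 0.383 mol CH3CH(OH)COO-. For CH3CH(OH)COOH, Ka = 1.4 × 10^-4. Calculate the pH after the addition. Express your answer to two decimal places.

After neutralization: n(CH3CH(OH)COOH) = 0.217 mol, n(CH3CH(OH)COO-) = 0.422 mol.
pKa = −log(1.4 × 10^-4) = 3.854
pH = pKa + log([A⁻]/[HA]) = 3.854 + log(0.422/0.217) = 3.854 +0.289

pH = 4.14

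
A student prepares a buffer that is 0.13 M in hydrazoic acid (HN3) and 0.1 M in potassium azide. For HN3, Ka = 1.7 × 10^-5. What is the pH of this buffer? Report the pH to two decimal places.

pH = 4.66

pKa = −log(1.7 × 10^-5) = 4.770
Using pH = pKa + log([base]/[acid]) with [base]/[acid] = 0.1/0.13:
pH = 4.770 + (-0.114) = 4.66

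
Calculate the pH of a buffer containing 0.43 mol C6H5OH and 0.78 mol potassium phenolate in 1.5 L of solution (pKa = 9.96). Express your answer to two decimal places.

pH = 10.22

Using pH = pKa + log([base]/[acid]) with [base]/[acid] = 0.78/0.43:
pH = 9.96 + (+0.259) = 10.22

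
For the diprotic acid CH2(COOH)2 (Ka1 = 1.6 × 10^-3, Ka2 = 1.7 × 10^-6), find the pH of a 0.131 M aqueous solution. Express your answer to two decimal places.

pH = 1.86

Ka1 ≫ Ka2, so treat the first dissociation as the only significant source of H+.
Ka1 = x²/(0.131 − x) = 1.6 × 10^-3
Solving the quadratic: x = (−Ka1 + √(Ka1² + 4·Ka1·C₀))/2 = 1.37 × 10^-2 M
pH = −log(1.37 × 10^-2) = 1.86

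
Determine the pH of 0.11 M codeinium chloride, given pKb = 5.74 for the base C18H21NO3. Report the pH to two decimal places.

pH = 4.61

C18H22NO3+ is the conjugate acid of the weak base C18H21NO3.
Kb = 10^(−5.74) = 1.82 × 10^-6
Ka = Kw/Kb = 1.0×10^-14 / 1.82 × 10^-6 = 5.49 × 10^-9
From the ICE table, Ka = x²/(0.11 − x) = 5.49 × 10^-9.
Neglecting x in the denominator: x = √(5.49 × 10^-9 × 0.11) = 2.46 × 10^-5 M
(x/C₀ = 0.022% < 5%, so the approximation holds.)
pH = −log(2.46 × 10^-5) = 4.61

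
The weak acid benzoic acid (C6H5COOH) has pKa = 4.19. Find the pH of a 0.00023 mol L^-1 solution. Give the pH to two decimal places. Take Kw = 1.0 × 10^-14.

C6H5COOH ⇌ C6H5COO- + H+
Ka = 10^(−4.19) = 6.46 × 10^-5
Ka = x²/(0.00023 − x) = 6.46 × 10^-5
x is not negligible relative to C₀; solve x² + 6.46e-05·x − 1.49e-08 = 0.
x = [−6.46e-05 + √(6.46e-05² + 5.94e-08)]/2 = 9.38 × 10^-5 M
pH = −log[H+] = −log(9.38 × 10^-5) = 4.03

pH = 4.03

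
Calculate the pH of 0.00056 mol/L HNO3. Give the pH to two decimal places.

pH = 3.25

HNO3 is a strong acid and dissociates completely, so [H+] = 0.00056 M.
pH = -log(0.00056) = 3.25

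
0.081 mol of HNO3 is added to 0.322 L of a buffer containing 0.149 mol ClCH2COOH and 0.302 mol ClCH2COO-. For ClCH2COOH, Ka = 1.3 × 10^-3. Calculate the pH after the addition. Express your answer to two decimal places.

Added H+ converts ClCH2COO- to ClCH2COOH: ClCH2COOH → 0.23 mol, ClCH2COO- → 0.221 mol.
pKa = −log(1.3 × 10^-3) = 2.886
pH = pKa + log(n_ClCH2COO-/n_ClCH2COOH) = 2.886 + log(0.221/0.23) = 2.886 + (-0.017)

pH = 2.87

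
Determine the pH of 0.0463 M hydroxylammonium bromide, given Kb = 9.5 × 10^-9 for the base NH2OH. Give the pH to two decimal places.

pH = 3.66

NH3OH+ is the conjugate acid of the weak base NH2OH.
Ka = Kw/Kb = 1.0×10^-14 / 9.5 × 10^-9 = 1.05 × 10^-6
From the ICE table, Ka = [H+]²/(0.0463 − [H+]) = 1.05 × 10^-6.
Since Ka ≪ C₀, [H+] ≈ √(Ka·C₀) = 2.20 × 10^-4 M.
pH = −log(2.20 × 10^-4) = 3.66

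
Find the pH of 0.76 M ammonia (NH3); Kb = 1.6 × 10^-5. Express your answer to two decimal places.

NH3 + H2O ⇌ NH4+ + OH-
From the ICE table, Kb = [OH-]²/(0.76 − [OH-]) = 1.6 × 10^-5.
Since Kb ≪ C₀, [OH-] ≈ √(Kb·C₀) = 3.49 × 10^-3 M.
([OH-]/C₀ = 0.46% < 5%, so the approximation holds.)
pOH = −log(3.49 × 10^-3) = 2.46; pH = 14.00 − 2.46 = 11.54

pH = 11.54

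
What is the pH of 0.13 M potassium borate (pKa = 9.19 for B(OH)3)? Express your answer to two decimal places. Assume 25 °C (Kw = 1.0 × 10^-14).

pH = 11.15

B(OH)4- is the conjugate base of the weak acid B(OH)3.
Ka = 10^(−9.19) = 6.46 × 10^-10
Kb = Kw/Ka = 1.0×10^-14 / 6.46 × 10^-10 = 1.55 × 10^-5
Kb = x²/(0.13 − x) = 1.55 × 10^-5
Assume x ≪ 0.13: x ≈ √(1.55 × 10^-5 × 0.13) = 1.42 × 10^-3 M
Check: 1.1% ionized — well under 5%, approximation valid.
pOH = 2.85, so pH = 14.00 − pOH = 11.15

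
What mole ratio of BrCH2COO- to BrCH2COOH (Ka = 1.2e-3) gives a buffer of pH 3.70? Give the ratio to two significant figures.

ratio = 6.0

pKa = -log(1.2 × 10^-3) = 2.921
pH = pKa + log(r) ⇒ log(r) = 3.70 − 2.921 = +0.779
r = [BrCH2COO-]/[BrCH2COOH] = 10^(+0.779) = 6.01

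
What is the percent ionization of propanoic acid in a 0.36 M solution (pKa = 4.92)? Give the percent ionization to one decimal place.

CH3CH2COOH ⇌ CH3CH2COO- + H+; let x = [H+] at equilibrium.
Ka = 10^(−4.92) = 1.20 × 10^-5
x ≈ √(Ka·C₀) = √(1.20 × 10^-5 × 0.36) = 2.08 × 10^-3 M
Fraction ionized = 2.08 × 10^-3 / 0.36 = 0.0058 → 0.6%

0.6%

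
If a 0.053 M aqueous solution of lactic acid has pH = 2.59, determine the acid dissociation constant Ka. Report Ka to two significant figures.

Ka = 1.3 × 10^-4

[H+] = 10^(-2.59) = 2.57 × 10^-3 M
At equilibrium [HA] = 0.053 − 2.57 × 10^-3 = 5.04 × 10^-2 M
Ka = [H+][A-]/[HA] = (2.57 × 10^-3)² / 5.04 × 10^-2 = 1.3 × 10^-4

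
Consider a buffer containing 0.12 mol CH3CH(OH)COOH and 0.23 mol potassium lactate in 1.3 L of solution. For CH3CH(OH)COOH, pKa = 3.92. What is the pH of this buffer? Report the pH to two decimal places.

Henderson–Hasselbalch: pH = pKa + log([CH3CH(OH)COO-]/[CH3CH(OH)COOH]) = 3.92 + log(0.23/0.12)
pH = 3.92 + (+0.283) = 4.20

pH = 4.20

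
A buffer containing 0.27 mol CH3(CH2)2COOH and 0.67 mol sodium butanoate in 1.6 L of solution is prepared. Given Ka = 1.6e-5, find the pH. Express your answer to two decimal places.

pKa = −log(1.6 × 10^-5) = 4.796
Using pH = pKa + log([base]/[acid]) with [base]/[acid] = 0.67/0.27:
pH = 4.796 + (+0.395) = 5.19

pH = 5.19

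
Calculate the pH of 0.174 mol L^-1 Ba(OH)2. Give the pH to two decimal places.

pH = 13.54

Ba(OH)2 is a strong base (each formula unit releases 2 OH-); [OH-] = 0.348 M.
pOH = -log(0.348) = 0.46
pH = 14.00 - 0.46 = 13.54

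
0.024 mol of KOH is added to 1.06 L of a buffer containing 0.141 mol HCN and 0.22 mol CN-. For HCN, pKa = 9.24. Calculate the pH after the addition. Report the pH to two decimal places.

pH = 9.56

After neutralization: n(HCN) = 0.117 mol, n(CN-) = 0.244 mol.
Henderson–Hasselbalch with mole ratio 0.244/0.117: pH = 9.24 + (+0.319)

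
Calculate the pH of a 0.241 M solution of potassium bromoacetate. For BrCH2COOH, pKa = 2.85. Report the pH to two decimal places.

BrCH2COO- is the conjugate base of the weak acid BrCH2COOH.
Ka = 10^(−2.85) = 1.41 × 10^-3
Kb = Kw/Ka = 1.0×10^-14 / 1.41 × 10^-3 = 7.09 × 10^-12
From the ICE table, Kb = [OH-]²/(0.241 − [OH-]) = 7.09 × 10^-12.
Neglecting [OH-] in the denominator: [OH-] = √(7.09 × 10^-12 × 0.241) = 1.31 × 10^-6 M
pOH = 5.88, so pH = 14.00 − pOH = 8.12

pH = 8.12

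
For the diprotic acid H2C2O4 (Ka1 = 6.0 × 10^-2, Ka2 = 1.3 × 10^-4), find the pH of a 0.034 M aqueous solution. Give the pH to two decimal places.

Ka1 ≫ Ka2, so treat the first dissociation as the only significant source of H+.
Ka1 = x²/(0.034 − x) = 6.0 × 10^-2
Solving the quadratic: x = (−Ka1 + √(Ka1² + 4·Ka1·C₀))/2 = 2.42 × 10^-2 M
pH = −log(2.42 × 10^-2) = 1.62

pH = 1.62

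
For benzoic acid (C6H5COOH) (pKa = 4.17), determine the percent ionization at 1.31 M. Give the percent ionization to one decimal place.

C6H5COOH ⇌ C6H5COO- + H+; let x = [H+] at equilibrium.
Ka = 10^(−4.17) = 6.76 × 10^-5
x ≈ √(Ka·C₀) = √(6.76 × 10^-5 × 1.31) = 9.41 × 10^-3 M
% ionization = x/C₀ × 100% = 9.41 × 10^-3/1.31 × 100% = 0.7%

0.7%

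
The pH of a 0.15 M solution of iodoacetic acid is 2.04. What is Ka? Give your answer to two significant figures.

Ka = 5.9 × 10^-4

[H+] = 10^(-2.04) = 9.12 × 10^-3 M
At equilibrium [HA] = 0.15 − 9.12 × 10^-3 = 1.41 × 10^-1 M
Ka = [H+][A-]/[HA] = (9.12 × 10^-3)² / 1.41 × 10^-1 = 5.9 × 10^-4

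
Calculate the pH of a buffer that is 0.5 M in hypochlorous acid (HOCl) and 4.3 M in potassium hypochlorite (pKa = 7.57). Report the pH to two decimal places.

pH = 8.50

Using pH = pKa + log([base]/[acid]) with [base]/[acid] = 4.3/0.5:
pH = 7.57 + (+0.934) = 8.50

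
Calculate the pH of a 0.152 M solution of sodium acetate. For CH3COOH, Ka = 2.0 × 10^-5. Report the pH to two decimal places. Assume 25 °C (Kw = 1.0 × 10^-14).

pH = 8.94

CH3COO- is the conjugate base of the weak acid CH3COOH.
Kb = Kw/Ka = 1.0×10^-14 / 2.0 × 10^-5 = 5.00 × 10^-10
Kb = x²/(0.152 − x) = 5.00 × 10^-10
Neglecting x in the denominator: x = √(5.00 × 10^-10 × 0.152) = 8.72 × 10^-6 M
pOH = −log(8.72 × 10^-6) = 5.06; pH = 14.00 − 5.06 = 8.94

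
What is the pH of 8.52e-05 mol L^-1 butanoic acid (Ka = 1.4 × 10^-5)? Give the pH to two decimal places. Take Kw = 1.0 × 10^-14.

pH = 4.55

CH3(CH2)2COOH ⇌ CH3(CH2)2COO- + H+
Ka = x²/(8.52e-05 − x) = 1.4 × 10^-5
Here C₀/Ka ≈ 6.09, so the small-x approximation fails. Use the quadratic:
x = [−1.4e-05 + √(1.4e-05² + 4.77e-09)]/2 = 2.82 × 10^-5 M
pH = −log(2.82 × 10^-5) = 4.55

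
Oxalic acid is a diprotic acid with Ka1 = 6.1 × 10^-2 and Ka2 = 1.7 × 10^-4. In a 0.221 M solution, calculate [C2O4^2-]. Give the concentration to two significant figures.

1.7 × 10^-4 M

First ionization gives [H+] ≈ [HC2O4-] = 8.95 × 10^-2 M.
Second step: Ka2 = [H+][C2O4^2-]/[HC2O4-] ≈ [C2O4^2-] (since [H+] ≈ [HC2O4-]).
So [C2O4^2-] ≈ Ka2.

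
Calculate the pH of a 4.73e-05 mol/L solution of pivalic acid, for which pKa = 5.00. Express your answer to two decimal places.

(CH3)3CCOOH ⇌ (CH3)3CCOO- + H+
Ka = 10^(−5.00) = 1.00 × 10^-5
From the ICE table, Ka = x²/(4.73e-05 − x) = 1.00 × 10^-5.
Here C₀/Ka ≈ 4.73, so the small-x approximation fails. Use the quadratic:
x = (−Ka + √(Ka² + 4·Ka·C₀))/2 = 1.73 × 10^-5 M
pH = −log[H+] = −log(1.73 × 10^-5) = 4.76

pH = 4.76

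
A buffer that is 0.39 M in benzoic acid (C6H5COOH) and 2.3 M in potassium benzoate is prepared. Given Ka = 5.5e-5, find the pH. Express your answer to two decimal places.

pKa = −log(5.5 × 10^-5) = 4.260
Henderson–Hasselbalch: pH = pKa + log([C6H5COO-]/[C6H5COOH]) = 4.260 + log(2.3/0.39)
pH = 4.260 + (+0.771) = 5.03

pH = 5.03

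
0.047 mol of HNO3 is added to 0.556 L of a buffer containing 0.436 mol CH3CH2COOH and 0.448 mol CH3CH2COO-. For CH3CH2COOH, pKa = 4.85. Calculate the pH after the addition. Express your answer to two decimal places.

pH = 4.77

Added H+ converts CH3CH2COO- to CH3CH2COOH: CH3CH2COOH → 0.483 mol, CH3CH2COO- → 0.401 mol.
pH = pKa + log([A⁻]/[HA]) = 4.85 + log(0.401/0.483) = 4.85 -0.081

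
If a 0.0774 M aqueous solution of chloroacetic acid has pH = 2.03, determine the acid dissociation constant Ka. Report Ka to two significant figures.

[H+] = 10^(-2.03) = 9.33 × 10^-3 M
At equilibrium [HA] = 0.0774 − 9.33 × 10^-3 = 6.81 × 10^-2 M
Ka = [H+][A-]/[HA] = (9.33 × 10^-3)² / 6.81 × 10^-2 = 1.3 × 10^-3

Ka = 1.3 × 10^-3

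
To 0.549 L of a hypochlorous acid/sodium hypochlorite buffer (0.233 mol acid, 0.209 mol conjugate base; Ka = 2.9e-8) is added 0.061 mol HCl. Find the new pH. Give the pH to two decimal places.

pH = 7.24

Added H+ converts OCl- to HOCl: HOCl → 0.294 mol, OCl- → 0.148 mol.
pKa = −log(2.9 × 10^-8) = 7.538
Henderson–Hasselbalch with mole ratio 0.148/0.294: pH = 7.538 + (-0.298)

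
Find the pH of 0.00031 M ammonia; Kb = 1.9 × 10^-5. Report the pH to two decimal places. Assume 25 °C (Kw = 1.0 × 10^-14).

NH3 + H2O ⇌ NH4+ + OH-
Let x = [OH-] at equilibrium. Kb = x²/(0.00031 − x).
x is not negligible relative to C₀; solve x² + 1.9e-05·x − 5.89e-09 = 0.
x = (−Kb + √(Kb² + 4·Kb·C₀))/2 = 6.78 × 10^-5 M
pOH = 4.17, so pH = 14.00 − pOH = 9.83

pH = 9.83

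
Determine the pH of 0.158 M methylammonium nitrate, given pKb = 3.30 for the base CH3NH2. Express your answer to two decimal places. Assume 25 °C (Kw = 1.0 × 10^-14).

pH = 5.75

CH3NH3+ is the conjugate acid of the weak base CH3NH2.
Kb = 10^(−3.30) = 5.01 × 10^-4
Ka = Kw/Kb = 1.0×10^-14 / 5.01 × 10^-4 = 2.00 × 10^-11
From the ICE table, Ka = [H+]²/(0.158 − [H+]) = 2.00 × 10^-11.
Neglecting [H+] in the denominator: [H+] = √(2.00 × 10^-11 × 0.158) = 1.78 × 10^-6 M
([H+]/C₀ = 0.0011% < 5%, so the approximation holds.)
pH = −log(1.78 × 10^-6) = 5.75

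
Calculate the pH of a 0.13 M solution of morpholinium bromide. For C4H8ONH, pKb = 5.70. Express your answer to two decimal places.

C4H8ONH2+ is the conjugate acid of the weak base C4H8ONH.
Kb = 10^(−5.70) = 2.00 × 10^-6
Ka = Kw/Kb = 1.0×10^-14 / 2.00 × 10^-6 = 5.00 × 10^-9
From the ICE table, Ka = [H+]²/(0.13 − [H+]) = 5.00 × 10^-9.
Assume [H+] ≪ 0.13: [H+] ≈ √(5.00 × 10^-9 × 0.13) = 2.55 × 10^-5 M
Check: 0.02% ionized — well under 5%, approximation valid.
pH = −log[H+] = −log(2.55 × 10^-5) = 4.59

pH = 4.59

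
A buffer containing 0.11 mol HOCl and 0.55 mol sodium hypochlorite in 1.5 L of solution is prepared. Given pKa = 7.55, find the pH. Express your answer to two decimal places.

Using pH = pKa + log([base]/[acid]) with [base]/[acid] = 0.55/0.11:
pH = 7.55 + (+0.699) = 8.25

pH = 8.25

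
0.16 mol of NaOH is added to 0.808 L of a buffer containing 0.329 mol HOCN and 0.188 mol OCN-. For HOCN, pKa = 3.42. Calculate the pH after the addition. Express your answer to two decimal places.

pH = 3.73

After neutralization: n(HOCN) = 0.169 mol, n(OCN-) = 0.348 mol.
pH = pKa + log(n_OCN-/n_HOCN) = 3.42 + log(0.348/0.169) = 3.42 + (+0.314)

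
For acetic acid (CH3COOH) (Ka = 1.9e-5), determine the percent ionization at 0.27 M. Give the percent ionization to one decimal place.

CH3COOH ⇌ CH3COO- + H+; let x = [H+] at equilibrium.
x ≈ √(Ka·C₀) = √(1.9 × 10^-5 × 0.27) = 2.26 × 10^-3 M
% ionization = x/C₀ × 100% = 2.26 × 10^-3/0.27 × 100% = 0.8%

0.8%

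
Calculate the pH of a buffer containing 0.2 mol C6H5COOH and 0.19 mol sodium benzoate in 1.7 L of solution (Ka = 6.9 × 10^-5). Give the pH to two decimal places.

pKa = −log(6.9 × 10^-5) = 4.161
Using pH = pKa + log([base]/[acid]) with [base]/[acid] = 0.19/0.2:
pH = 4.161 + (-0.022) = 4.14

pH = 4.14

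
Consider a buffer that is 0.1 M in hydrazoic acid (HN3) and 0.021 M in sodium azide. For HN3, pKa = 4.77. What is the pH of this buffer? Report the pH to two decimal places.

Using pH = pKa + log([base]/[acid]) with [base]/[acid] = 0.021/0.1:
pH = 4.77 + (-0.678) = 4.09

pH = 4.09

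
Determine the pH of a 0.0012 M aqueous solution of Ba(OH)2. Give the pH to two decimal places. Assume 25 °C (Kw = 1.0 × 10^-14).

pH = 11.38

Ba(OH)2 is a strong base (each formula unit releases 2 OH-); [OH-] = 0.0024 M.
pOH = -log(0.0024) = 2.62
pH = 14.00 - 2.62 = 11.38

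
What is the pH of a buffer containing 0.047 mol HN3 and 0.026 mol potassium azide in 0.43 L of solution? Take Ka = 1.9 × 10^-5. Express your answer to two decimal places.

pKa = −log(1.9 × 10^-5) = 4.721
Henderson–Hasselbalch: pH = pKa + log([N3-]/[HN3]) = 4.721 + log(0.026/0.047)
pH = 4.721 + (-0.257) = 4.46

pH = 4.46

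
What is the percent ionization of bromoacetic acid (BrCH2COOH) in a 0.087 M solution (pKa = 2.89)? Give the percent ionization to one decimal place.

11.5%

BrCH2COOH ⇌ BrCH2COO- + H+; let x = [H+] at equilibrium.
Ka = 10^(−2.89) = 1.29 × 10^-3
Ka = x²/(C₀ − x); solving the quadratic gives x = 9.97 × 10^-3 M.
% ionization = x/C₀ × 100% = 9.97 × 10^-3/0.087 × 100% = 11.5%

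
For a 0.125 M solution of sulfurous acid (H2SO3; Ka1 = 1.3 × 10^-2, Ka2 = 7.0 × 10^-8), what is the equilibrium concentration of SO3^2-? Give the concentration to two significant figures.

7.0 × 10^-8 M

First ionization gives [H+] ≈ [HSO3-] = 3.43 × 10^-2 M.
Second step: Ka2 = [H+][SO3^2-]/[HSO3-] ≈ [SO3^2-] (since [H+] ≈ [HSO3-]).
So [SO3^2-] ≈ Ka2.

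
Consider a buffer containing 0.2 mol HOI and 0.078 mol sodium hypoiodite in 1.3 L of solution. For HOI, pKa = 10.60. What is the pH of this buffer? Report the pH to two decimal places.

Henderson–Hasselbalch: pH = pKa + log([OI-]/[HOI]) = 10.60 + log(0.078/0.2)
pH = 10.60 + (-0.409) = 10.19

pH = 10.19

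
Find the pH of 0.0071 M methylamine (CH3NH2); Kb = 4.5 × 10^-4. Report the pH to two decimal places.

pH = 11.20

CH3NH2 + H2O ⇌ CH3NH3+ + OH-
Kb = x²/(0.0071 − x) = 4.5 × 10^-4
The 5% rule fails; solving x² + Kb·x − Kb·C₀ = 0 exactly:
x = (−Kb + √(Kb² + 4·Kb·C₀))/2 = 1.58 × 10^-3 M
pOH = −log(1.58 × 10^-3) = 2.80; pH = 14.00 − 2.80 = 11.20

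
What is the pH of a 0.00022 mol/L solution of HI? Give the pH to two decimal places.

pH = 3.66

HI is a strong acid and dissociates completely, so [H+] = 0.00022 M.
pH = -log(0.00022) = 3.66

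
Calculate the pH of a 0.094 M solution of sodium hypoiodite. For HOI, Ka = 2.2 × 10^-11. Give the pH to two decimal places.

pH = 11.80

OI- is the conjugate base of the weak acid HOI.
Kb = Kw/Ka = 1.0×10^-14 / 2.2 × 10^-11 = 4.55 × 10^-4
Let x = [OH-] at equilibrium. Kb = x²/(0.094 − x).
x is not negligible relative to C₀; solve x² + 0.000455·x − 4.28e-05 = 0.
x = (−Kb + √(Kb² + 4·Kb·C₀))/2 = 6.32 × 10^-3 M
pOH = 2.20, so pH = 14.00 − pOH = 11.80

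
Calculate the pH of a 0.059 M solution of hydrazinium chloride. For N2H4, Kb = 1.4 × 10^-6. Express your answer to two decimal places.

pH = 4.69

N2H5+ is the conjugate acid of the weak base N2H4.
Ka = Kw/Kb = 1.0×10^-14 / 1.4 × 10^-6 = 7.14 × 10^-9
Ka = [H+]²/(0.059 − [H+]) = 7.14 × 10^-9
Since Ka ≪ C₀, [H+] ≈ √(Ka·C₀) = 2.05 × 10^-5 M.
Check: 0.035% ionized — well under 5%, approximation valid.
pH = −log[H+] = −log(2.05 × 10^-5) = 4.69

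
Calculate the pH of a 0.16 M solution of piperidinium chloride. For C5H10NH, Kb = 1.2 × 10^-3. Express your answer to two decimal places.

C5H10NH2+ is the conjugate acid of the weak base C5H10NH.
Ka = Kw/Kb = 1.0×10^-14 / 1.2 × 10^-3 = 8.33 × 10^-12
From the ICE table, Ka = x²/(0.16 − x) = 8.33 × 10^-12.
Neglecting x in the denominator: x = √(8.33 × 10^-12 × 0.16) = 1.15 × 10^-6 M
(x/C₀ = 0.00072% < 5%, so the approximation holds.)
pH = −log(1.15 × 10^-6) = 5.94

pH = 5.94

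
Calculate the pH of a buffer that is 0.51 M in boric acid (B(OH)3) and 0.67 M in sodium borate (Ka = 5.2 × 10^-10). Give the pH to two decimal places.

pH = 9.40

pKa = −log(5.2 × 10^-10) = 9.284
Using pH = pKa + log([base]/[acid]) with [base]/[acid] = 0.67/0.51:
pH = 9.284 + (+0.119) = 9.40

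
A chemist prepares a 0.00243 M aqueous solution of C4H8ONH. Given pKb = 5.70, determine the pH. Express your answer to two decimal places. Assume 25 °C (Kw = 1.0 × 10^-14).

pH = 9.84

C4H8ONH + H2O ⇌ C4H8ONH2+ + OH-
Kb = 10^(−5.70) = 2.00 × 10^-6
Let x = [OH-] at equilibrium. Kb = x²/(0.00243 − x).
Since Kb ≪ C₀, x ≈ √(Kb·C₀) = 6.97 × 10^-5 M.
Check: 2.9% ionized — well under 5%, approximation valid.
pOH = −log(6.97 × 10^-5) = 4.16; pH = 14.00 − 4.16 = 9.84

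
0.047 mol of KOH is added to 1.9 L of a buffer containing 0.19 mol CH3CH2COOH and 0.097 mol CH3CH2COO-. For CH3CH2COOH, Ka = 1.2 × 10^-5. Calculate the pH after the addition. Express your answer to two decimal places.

After neutralization: n(CH3CH2COOH) = 0.143 mol, n(CH3CH2COO-) = 0.144 mol.
pKa = −log(1.2 × 10^-5) = 4.921
Henderson–Hasselbalch with mole ratio 0.144/0.143: pH = 4.921 + (+0.003)

pH = 4.92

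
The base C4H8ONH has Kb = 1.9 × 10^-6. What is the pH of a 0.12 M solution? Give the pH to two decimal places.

C4H8ONH + H2O ⇌ C4H8ONH2+ + OH-
Kb = [OH-]²/(0.12 − [OH-]) = 1.9 × 10^-6
Assume [OH-] ≪ 0.12: [OH-] ≈ √(1.9 × 10^-6 × 0.12) = 4.77 × 10^-4 M
([OH-]/C₀ = 0.4% < 5%, so the approximation holds.)
pOH = 3.32, so pH = 14.00 − pOH = 10.68

pH = 10.68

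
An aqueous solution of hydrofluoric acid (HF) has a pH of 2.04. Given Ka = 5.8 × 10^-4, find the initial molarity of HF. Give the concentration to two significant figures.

[H+] = 10^(-2.04) = 9.12 × 10^-3 M = x
Ka = x²/(C₀ − x) ⇒ C₀ = x + x²/Ka
C₀ = 9.12 × 10^-3 + (9.12 × 10^-3)²/(5.8 × 10^-4) = 1.53 × 10^-1 M

C₀ = 1.5 × 10^-1 M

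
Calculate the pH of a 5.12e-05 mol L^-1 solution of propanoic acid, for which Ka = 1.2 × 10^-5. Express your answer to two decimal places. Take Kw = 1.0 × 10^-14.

pH = 4.71

CH3CH2COOH ⇌ CH3CH2COO- + H+
Ka = [H+]²/(5.12e-05 − [H+]) = 1.2 × 10^-5
[H+] is not negligible relative to C₀; solve [H+]² + 1.2e-05·[H+] − 6.14e-10 = 0.
[H+] = (−Ka + √(Ka² + 4·Ka·C₀))/2 = 1.95 × 10^-5 M
pH = −log(1.95 × 10^-5) = 4.71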